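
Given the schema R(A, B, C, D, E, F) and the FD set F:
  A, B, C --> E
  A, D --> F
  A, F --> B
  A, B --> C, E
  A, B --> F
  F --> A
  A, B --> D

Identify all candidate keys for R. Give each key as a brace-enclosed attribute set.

{A, B}, {A, D}, {F}

Closure of {F} is {A, B, C, D, E, F}, the whole schema; {F} is a candidate key.
Closure of {A, B} is {A, B, C, D, E, F}, the whole schema; {A, B} is a candidate key.
Closure of {A, D} is {A, B, C, D, E, F}, the whole schema; {A, D} is a candidate key.
Any other superkey properly contains one of these, so there are no further candidate keys.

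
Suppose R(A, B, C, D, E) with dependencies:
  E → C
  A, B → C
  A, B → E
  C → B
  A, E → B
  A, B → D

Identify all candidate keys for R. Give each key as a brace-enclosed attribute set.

{A} never appears on the right of any FD, so every key must include it.
{A, B}⁺ = {A, B, C, D, E} — all of the relation — so {A, B} is a candidate key.
{A, C}⁺ = {A, B, C, D, E} — all of the relation — so {A, C} is a candidate key.
{A, E}⁺ = {A, B, C, D, E} — all of the relation — so {A, E} is a candidate key.
No proper subset of any of these is a key, and no other minimal superkey exists.

{A, B}, {A, C}, {A, E}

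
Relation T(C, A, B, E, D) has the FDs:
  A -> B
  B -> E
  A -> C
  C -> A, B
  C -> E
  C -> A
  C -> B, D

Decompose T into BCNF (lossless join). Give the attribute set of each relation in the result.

{A, B, C, D}; {B, E}

Candidate keys of the original relation: {A}, {C}.
In {A, B, C, D, E}, {B} is not a superkey ({B}⁺ restricted to this set is {B, E}), so split on B -> E into {B, E} and {A, B, C, D}.
{B, E}: every determinant is a superkey — BCNF.
{A, B, C, D}: every determinant is a superkey — BCNF.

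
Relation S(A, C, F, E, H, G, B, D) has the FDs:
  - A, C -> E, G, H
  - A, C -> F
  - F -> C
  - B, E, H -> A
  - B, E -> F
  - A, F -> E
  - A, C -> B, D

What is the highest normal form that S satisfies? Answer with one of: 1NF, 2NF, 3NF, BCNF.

Candidate keys: {A, B, E}, {A, C}, {A, F}, {B, E, H}. Prime attributes: {A, B, C, E, F, H}.
For F -> C we have {F}⁺ = {C, F}; {F} is not a superkey, so BCNF fails.
Since {C} ⊆ prime attributes and every other non-superkey FD also has a prime right side, the schema is in 3NF.

3NF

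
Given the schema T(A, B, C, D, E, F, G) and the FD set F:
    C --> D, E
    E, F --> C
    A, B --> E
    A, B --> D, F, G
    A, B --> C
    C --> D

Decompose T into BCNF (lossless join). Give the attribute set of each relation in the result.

{A, B, C, F, G}; {C, D, E}

Candidate key of the original relation: {A, B}.
{A, B, C, D, E, F, G}: {C} determines {C, D, E} here but is not a superkey — split on C --> D, E, giving {C, D, E} and {A, B, C, F, G}.
{C, D, E} has no BCNF violation.
{A, B, C, F, G} has no BCNF violation.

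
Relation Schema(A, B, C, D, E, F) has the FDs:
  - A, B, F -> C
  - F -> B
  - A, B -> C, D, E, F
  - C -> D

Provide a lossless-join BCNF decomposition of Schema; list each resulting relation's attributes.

Candidate keys of the original relation: {A, B}, {A, F}.
{A, B, C, D, E, F}: {F} determines {B, F} here but is not a superkey — split on F -> B, giving {B, F} and {A, C, D, E, F}.
{B, F} has no BCNF violation.
{A, C, D, E, F}: {C} determines {C, D} here but is not a superkey — split on C -> D, giving {C, D} and {A, C, E, F}.
{C, D} has no BCNF violation.
{A, C, E, F} has no BCNF violation.

{A, C, E, F}; {B, F}; {C, D}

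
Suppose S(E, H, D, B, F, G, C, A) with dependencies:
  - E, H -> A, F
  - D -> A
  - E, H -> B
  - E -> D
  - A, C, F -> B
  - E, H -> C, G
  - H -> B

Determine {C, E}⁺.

{A, C, D, E}

Start with {C, E}.
E -> D applies; add {D} → now {C, D, E}.
D -> A applies; add {A} → now {A, C, D, E}.
No further FD applies.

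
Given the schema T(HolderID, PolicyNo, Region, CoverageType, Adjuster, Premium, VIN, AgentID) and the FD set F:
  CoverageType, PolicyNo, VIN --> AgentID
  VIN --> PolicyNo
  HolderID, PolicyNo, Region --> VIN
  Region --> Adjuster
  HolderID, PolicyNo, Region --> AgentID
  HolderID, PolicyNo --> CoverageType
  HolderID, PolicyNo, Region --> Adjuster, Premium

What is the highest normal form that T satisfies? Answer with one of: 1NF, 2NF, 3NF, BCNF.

Candidate keys: {HolderID, PolicyNo, Region}, {HolderID, Region, VIN}. Prime attributes: {HolderID, PolicyNo, Region, VIN}.
CoverageType, PolicyNo, VIN --> AgentID breaks BCNF: {CoverageType, PolicyNo, VIN}⁺ = {AgentID, CoverageType, PolicyNo, VIN}, so {CoverageType, PolicyNo, VIN} is not a superkey.
CoverageType, PolicyNo, VIN --> AgentID has non-prime {AgentID} on the right and a non-superkey on the left, so 3NF fails.
Since {Region} ⊂ {HolderID, PolicyNo, Region} and {Region}⁺ ⊇ {Adjuster} with {Adjuster} non-prime, there is a partial dependency; 2NF fails.

1NF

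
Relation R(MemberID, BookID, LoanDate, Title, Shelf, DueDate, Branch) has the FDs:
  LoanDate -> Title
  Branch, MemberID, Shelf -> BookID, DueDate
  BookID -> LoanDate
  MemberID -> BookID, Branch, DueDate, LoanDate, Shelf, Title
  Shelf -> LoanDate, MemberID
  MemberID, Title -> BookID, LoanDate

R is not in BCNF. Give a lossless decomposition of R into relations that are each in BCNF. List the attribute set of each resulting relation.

Candidate keys of the original relation: {MemberID}, {Shelf}.
Within {BookID, Branch, DueDate, LoanDate, MemberID, Shelf, Title}: {LoanDate}⁺ ∩ {BookID, Branch, DueDate, LoanDate, MemberID, Shelf, Title} = {LoanDate, Title}, not the whole set, so LoanDate -> Title violates BCNF; decompose into {LoanDate, Title} and {BookID, Branch, DueDate, LoanDate, MemberID, Shelf}.
{LoanDate, Title}: every determinant is a superkey — BCNF.
Within {BookID, Branch, DueDate, LoanDate, MemberID, Shelf}: {BookID}⁺ ∩ {BookID, Branch, DueDate, LoanDate, MemberID, Shelf} = {BookID, LoanDate}, not the whole set, so BookID -> LoanDate violates BCNF; decompose into {BookID, LoanDate} and {BookID, Branch, DueDate, MemberID, Shelf}.
{BookID, LoanDate}: every determinant is a superkey — BCNF.
{BookID, Branch, DueDate, MemberID, Shelf}: every determinant is a superkey — BCNF.

{BookID, Branch, DueDate, MemberID, Shelf}; {BookID, LoanDate}; {LoanDate, Title}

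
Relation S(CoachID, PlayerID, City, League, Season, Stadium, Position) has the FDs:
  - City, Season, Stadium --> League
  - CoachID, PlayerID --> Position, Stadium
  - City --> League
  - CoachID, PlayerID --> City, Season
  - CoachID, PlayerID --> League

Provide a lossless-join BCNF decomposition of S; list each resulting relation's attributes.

{City, CoachID, PlayerID, Position, Season, Stadium}; {City, League}

Candidate key of the original relation: {CoachID, PlayerID}.
In {City, CoachID, League, PlayerID, Position, Season, Stadium}, {City, Season, Stadium} is not a superkey ({City, Season, Stadium}⁺ restricted to this set is {City, League, Season, Stadium}), so split on City, Season, Stadium --> League into {City, League, Season, Stadium} and {City, CoachID, PlayerID, Position, Season, Stadium}.
In {City, League, Season, Stadium}, {City} is not a superkey ({City}⁺ restricted to this set is {City, League}), so split on City --> League into {City, League} and {City, Season, Stadium}.
{City, League} has no BCNF violation.
{City, Season, Stadium} has no BCNF violation.
{City, CoachID, PlayerID, Position, Season, Stadium} has no BCNF violation.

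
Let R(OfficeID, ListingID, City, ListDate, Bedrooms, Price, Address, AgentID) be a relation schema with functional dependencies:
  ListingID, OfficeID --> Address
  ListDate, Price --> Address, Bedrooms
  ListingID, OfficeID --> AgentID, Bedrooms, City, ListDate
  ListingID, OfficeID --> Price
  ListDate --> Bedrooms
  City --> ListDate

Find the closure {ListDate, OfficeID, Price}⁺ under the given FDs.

Start with {ListDate, OfficeID, Price}.
ListDate, Price --> Address, Bedrooms applies; add {Address, Bedrooms} → now {Address, Bedrooms, ListDate, OfficeID, Price}.
No further FD applies.

{Address, Bedrooms, ListDate, OfficeID, Price}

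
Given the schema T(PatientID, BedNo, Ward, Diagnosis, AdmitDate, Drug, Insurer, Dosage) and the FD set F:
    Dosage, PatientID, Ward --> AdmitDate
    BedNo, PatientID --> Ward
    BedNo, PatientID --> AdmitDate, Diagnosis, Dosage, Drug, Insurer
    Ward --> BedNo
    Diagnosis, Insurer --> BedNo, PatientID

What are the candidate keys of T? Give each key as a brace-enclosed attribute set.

{BedNo, PatientID} is a candidate key since {BedNo, PatientID}⁺ = {AdmitDate, BedNo, Diagnosis, Dosage, Drug, Insurer, PatientID, Ward} covers every attribute.
{Diagnosis, Insurer} is a candidate key since {Diagnosis, Insurer}⁺ = {AdmitDate, BedNo, Diagnosis, Dosage, Drug, Insurer, PatientID, Ward} covers every attribute.
{PatientID, Ward} is a candidate key since {PatientID, Ward}⁺ = {AdmitDate, BedNo, Diagnosis, Dosage, Drug, Insurer, PatientID, Ward} covers every attribute.
No proper subset of any of these is a key, and no other minimal superkey exists.

{BedNo, PatientID}, {Diagnosis, Insurer}, {PatientID, Ward}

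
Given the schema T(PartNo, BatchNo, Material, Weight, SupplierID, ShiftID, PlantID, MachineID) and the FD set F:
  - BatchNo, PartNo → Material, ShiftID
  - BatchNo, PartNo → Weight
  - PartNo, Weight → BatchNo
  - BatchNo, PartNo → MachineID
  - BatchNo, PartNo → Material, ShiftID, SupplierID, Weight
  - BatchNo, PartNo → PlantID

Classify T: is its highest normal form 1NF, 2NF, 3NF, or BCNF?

BCNF

Candidate keys: {BatchNo, PartNo}, {PartNo, Weight}. Prime attributes: {BatchNo, PartNo, Weight}.
Each dependency's left side is a superkey — BCNF holds.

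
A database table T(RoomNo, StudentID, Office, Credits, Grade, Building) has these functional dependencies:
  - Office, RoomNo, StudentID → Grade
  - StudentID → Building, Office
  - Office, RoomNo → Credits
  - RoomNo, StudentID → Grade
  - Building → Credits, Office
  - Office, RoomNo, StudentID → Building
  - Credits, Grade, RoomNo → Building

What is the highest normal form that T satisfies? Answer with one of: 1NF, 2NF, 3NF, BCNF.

1NF

Candidate key: {RoomNo, StudentID}. Prime attributes: {RoomNo, StudentID}.
For StudentID → Building, Office we have {StudentID}⁺ = {Building, Credits, Office, StudentID}; {StudentID} is not a superkey, so BCNF fails.
StudentID → Building, Office has non-prime {Building, Office} on the right and a non-superkey on the left, so 3NF fails.
Since {StudentID} ⊂ {RoomNo, StudentID} and {StudentID}⁺ ⊇ {Building, Credits, Office} with {Building, Credits, Office} non-prime, there is a partial dependency; 2NF fails.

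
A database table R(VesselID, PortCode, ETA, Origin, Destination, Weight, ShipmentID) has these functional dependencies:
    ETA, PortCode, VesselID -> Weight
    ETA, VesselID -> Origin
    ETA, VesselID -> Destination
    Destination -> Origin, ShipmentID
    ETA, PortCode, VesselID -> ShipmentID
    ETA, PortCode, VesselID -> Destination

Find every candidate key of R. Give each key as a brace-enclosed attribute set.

{ETA, PortCode, VesselID}

{ETA, PortCode, VesselID} never appear on the right of any FD, so every key must include all of them.
{ETA, PortCode, VesselID} is a candidate key since {ETA, PortCode, VesselID}⁺ = {Destination, ETA, Origin, PortCode, ShipmentID, VesselID, Weight} covers every attribute.
Every other attribute set either contains this one or has a smaller closure.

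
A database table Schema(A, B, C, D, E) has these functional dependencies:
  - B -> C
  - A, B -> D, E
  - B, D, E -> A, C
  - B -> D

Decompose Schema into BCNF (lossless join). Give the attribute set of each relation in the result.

{A, B, E}; {B, C, D}

Candidate keys of the original relation: {A, B}, {B, E}.
Within {A, B, C, D, E}: {B}⁺ ∩ {A, B, C, D, E} = {B, C, D}, not the whole set, so B -> C, D violates BCNF; decompose into {B, C, D} and {A, B, E}.
{B, C, D} is in BCNF.
{A, B, E} is in BCNF.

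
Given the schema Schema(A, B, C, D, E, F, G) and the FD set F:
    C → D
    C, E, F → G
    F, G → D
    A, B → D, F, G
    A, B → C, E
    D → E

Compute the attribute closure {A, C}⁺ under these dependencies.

{A, C, D, E}

Start with {A, C}.
C → D applies; add {D} → now {A, C, D}.
D → E applies; add {E} → now {A, C, D, E}.
No further FD applies.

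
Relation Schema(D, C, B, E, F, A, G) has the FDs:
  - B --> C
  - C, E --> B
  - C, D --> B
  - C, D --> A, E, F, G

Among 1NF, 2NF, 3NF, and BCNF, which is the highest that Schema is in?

Candidate keys: {B, D}, {C, D}. Prime attributes: {B, C, D}.
B --> C: {B}⁺ = {B, C}, which is not all of the attributes, so the left side is not a superkey — BCNF is violated.
But every attribute on its right side ({C}) is prime, and the same holds for every other non-superkey FD, so 3NF still holds.

3NF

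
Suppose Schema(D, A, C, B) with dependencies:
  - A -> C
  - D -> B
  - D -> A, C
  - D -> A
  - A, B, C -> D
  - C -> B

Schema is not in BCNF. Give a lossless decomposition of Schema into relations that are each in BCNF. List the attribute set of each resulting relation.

Candidate keys of the original relation: {A}, {D}.
In {A, B, C, D}, {C} is not a superkey ({C}⁺ restricted to this set is {B, C}), so split on C -> B into {B, C} and {A, C, D}.
{B, C}: every determinant is a superkey — BCNF.
{A, C, D}: every determinant is a superkey — BCNF.

{A, C, D}; {B, C}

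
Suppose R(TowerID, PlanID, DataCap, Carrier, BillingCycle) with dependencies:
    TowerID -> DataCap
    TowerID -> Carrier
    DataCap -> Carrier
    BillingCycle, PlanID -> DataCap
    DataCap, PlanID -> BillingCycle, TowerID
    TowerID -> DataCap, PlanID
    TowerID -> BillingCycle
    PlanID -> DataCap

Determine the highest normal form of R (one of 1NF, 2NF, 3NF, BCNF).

Candidate keys: {PlanID}, {TowerID}. Prime attributes: {PlanID, TowerID}.
DataCap -> Carrier breaks BCNF: {DataCap}⁺ = {Carrier, DataCap}, so {DataCap} is not a superkey.
DataCap -> Carrier has non-prime {Carrier} on the right and a non-superkey on the left, so 3NF fails.
With only single-attribute keys there can be no partial dependency, so 2NF holds.

2NF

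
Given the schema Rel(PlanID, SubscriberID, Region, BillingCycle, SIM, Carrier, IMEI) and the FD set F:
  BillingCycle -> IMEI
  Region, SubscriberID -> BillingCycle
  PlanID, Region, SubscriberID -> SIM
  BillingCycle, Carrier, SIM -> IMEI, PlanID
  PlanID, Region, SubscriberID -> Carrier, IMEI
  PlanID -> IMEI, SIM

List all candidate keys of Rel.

{Region, SubscriberID} never appear on the right of any FD, so every key must include all of them.
Closure of {PlanID, Region, SubscriberID} is {BillingCycle, Carrier, IMEI, PlanID, Region, SIM, SubscriberID}, the whole schema; {PlanID, Region, SubscriberID} is a candidate key.
Closure of {Carrier, Region, SIM, SubscriberID} is {BillingCycle, Carrier, IMEI, PlanID, Region, SIM, SubscriberID}, the whole schema; {Carrier, Region, SIM, SubscriberID} is a candidate key.
Any other superkey properly contains one of these, so there are no further candidate keys.

{Carrier, Region, SIM, SubscriberID}, {PlanID, Region, SubscriberID}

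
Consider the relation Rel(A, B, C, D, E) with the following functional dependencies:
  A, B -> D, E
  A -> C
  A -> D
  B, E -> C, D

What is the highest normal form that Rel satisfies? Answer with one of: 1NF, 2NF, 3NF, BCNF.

1NF

Candidate key: {A, B}. Prime attributes: {A, B}.
A -> C: {A}⁺ = {A, C, D}, which is not all of the attributes, so the left side is not a superkey — BCNF is violated.
Because {C} is non-prime and the left side of A -> C is not a superkey, the relation is not in 3NF.
The proper key subset {A} of {A, B} determines non-prime {C, D}, so the relation is not even in 2NF.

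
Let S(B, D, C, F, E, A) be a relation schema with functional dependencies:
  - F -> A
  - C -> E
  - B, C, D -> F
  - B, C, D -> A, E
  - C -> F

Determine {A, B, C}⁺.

{A, B, C, E, F}

Start with {A, B, C}.
C -> E applies; add {E} → now {A, B, C, E}.
C -> F applies; add {F} → now {A, B, C, E, F}.
No further FD applies.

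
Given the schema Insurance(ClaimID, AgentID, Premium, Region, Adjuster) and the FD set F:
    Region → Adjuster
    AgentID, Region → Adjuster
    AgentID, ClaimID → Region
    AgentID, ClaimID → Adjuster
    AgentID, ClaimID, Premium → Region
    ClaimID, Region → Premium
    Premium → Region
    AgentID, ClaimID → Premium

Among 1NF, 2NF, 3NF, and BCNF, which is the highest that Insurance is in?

2NF

Candidate key: {AgentID, ClaimID}. Prime attributes: {AgentID, ClaimID}.
Region → Adjuster: {Region}⁺ = {Adjuster, Region}, which is not all of the attributes, so the left side is not a superkey — BCNF is violated.
Region → Adjuster has non-prime {Adjuster} on the right and a non-superkey on the left, so 3NF fails.
No proper subset of a key has a non-prime attribute in its closure, so there is no partial dependency; 2NF holds.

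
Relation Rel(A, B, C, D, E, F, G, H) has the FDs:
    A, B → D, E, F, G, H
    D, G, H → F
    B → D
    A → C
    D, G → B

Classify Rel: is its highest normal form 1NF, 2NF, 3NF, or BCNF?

1NF

Candidate keys: {A, B}, {A, D, G}. Prime attributes: {A, B, D, G}.
D, G, H → F: {D, G, H}⁺ = {B, D, F, G, H}, which is not all of the attributes, so the left side is not a superkey — BCNF is violated.
D, G, H → F has non-prime {F} on the right and a non-superkey on the left, so 3NF fails.
The proper key subset {A} of {A, B} determines non-prime {C}, so the relation is not even in 2NF.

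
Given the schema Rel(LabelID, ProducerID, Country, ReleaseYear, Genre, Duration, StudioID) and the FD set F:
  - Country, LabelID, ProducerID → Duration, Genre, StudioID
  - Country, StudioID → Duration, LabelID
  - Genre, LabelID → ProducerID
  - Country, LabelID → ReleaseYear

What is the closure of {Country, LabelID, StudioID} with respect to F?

{Country, Duration, LabelID, ReleaseYear, StudioID}

Start with {Country, LabelID, StudioID}.
Country, StudioID → Duration, LabelID applies; add {Duration} → now {Country, Duration, LabelID, StudioID}.
Country, LabelID → ReleaseYear applies; add {ReleaseYear} → now {Country, Duration, LabelID, ReleaseYear, StudioID}.
No further FD applies.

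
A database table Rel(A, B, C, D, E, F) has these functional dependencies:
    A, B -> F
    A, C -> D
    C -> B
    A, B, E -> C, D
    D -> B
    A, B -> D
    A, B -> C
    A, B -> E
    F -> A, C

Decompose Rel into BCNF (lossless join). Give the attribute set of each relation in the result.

{A, C, D, E, F}; {B, C}

Candidate keys of the original relation: {A, B}, {A, C}, {A, D}, {F}.
Within {A, B, C, D, E, F}: {C}⁺ ∩ {A, B, C, D, E, F} = {B, C}, not the whole set, so C -> B violates BCNF; decompose into {B, C} and {A, C, D, E, F}.
{B, C} has no BCNF violation.
{A, C, D, E, F} has no BCNF violation.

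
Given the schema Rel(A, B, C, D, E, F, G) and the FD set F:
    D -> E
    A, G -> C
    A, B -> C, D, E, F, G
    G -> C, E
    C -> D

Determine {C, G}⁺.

{C, D, E, G}

Start with {C, G}.
G -> C, E applies; add {E} → now {C, E, G}.
C -> D applies; add {D} → now {C, D, E, G}.
No further FD applies.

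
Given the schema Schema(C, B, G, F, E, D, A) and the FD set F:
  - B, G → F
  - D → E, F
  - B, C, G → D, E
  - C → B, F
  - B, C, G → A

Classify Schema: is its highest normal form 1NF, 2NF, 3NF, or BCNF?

Candidate key: {C, G}. Prime attributes: {C, G}.
For B, G → F we have {B, G}⁺ = {B, F, G}; {B, G} is not a superkey, so BCNF fails.
Because {F} is non-prime and the left side of B, G → F is not a superkey, the relation is not in 3NF.
Since {C} ⊂ {C, G} and {C}⁺ ⊇ {B, F} with {B, F} non-prime, there is a partial dependency; 2NF fails.

1NF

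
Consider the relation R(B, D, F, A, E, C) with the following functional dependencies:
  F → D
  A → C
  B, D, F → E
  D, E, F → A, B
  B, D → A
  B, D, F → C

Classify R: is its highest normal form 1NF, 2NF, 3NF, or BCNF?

Candidate keys: {B, F}, {E, F}. Prime attributes: {B, E, F}.
F → D: {F}⁺ = {D, F}, which is not all of the attributes, so the left side is not a superkey — BCNF is violated.
F → D determines the non-prime attribute {D} from a non-superkey — 3NF is violated.
The proper key subset {F} of {B, F} determines non-prime {D}, so the relation is not even in 2NF.

1NF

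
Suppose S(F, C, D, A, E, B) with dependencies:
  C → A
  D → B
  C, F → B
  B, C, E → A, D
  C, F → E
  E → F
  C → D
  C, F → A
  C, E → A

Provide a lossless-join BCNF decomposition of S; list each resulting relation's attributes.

{A, C, D}; {B, D}; {C, E}; {E, F}

Candidate keys of the original relation: {C, E}, {C, F}.
Within {A, B, C, D, E, F}: {C}⁺ ∩ {A, B, C, D, E, F} = {A, B, C, D}, not the whole set, so C → A, B, D violates BCNF; decompose into {A, B, C, D} and {C, E, F}.
Within {A, B, C, D}: {D}⁺ ∩ {A, B, C, D} = {B, D}, not the whole set, so D → B violates BCNF; decompose into {B, D} and {A, C, D}.
{B, D}: every determinant is a superkey — BCNF.
{A, C, D}: every determinant is a superkey — BCNF.
Within {C, E, F}: {E}⁺ ∩ {C, E, F} = {E, F}, not the whole set, so E → F violates BCNF; decompose into {E, F} and {C, E}.
{E, F}: every determinant is a superkey — BCNF.
{C, E}: every determinant is a superkey — BCNF.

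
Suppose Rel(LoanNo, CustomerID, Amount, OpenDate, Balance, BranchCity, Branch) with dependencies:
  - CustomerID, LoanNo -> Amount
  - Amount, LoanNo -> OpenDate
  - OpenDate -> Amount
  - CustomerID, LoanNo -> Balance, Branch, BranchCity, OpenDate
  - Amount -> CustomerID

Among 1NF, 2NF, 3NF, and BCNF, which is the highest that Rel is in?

Candidate keys: {Amount, LoanNo}, {CustomerID, LoanNo}, {LoanNo, OpenDate}. Prime attributes: {Amount, CustomerID, LoanNo, OpenDate}.
OpenDate -> Amount breaks BCNF: {OpenDate}⁺ = {Amount, CustomerID, OpenDate}, so {OpenDate} is not a superkey.
But every attribute on its right side ({Amount}) is prime, and the same holds for every other non-superkey FD, so 3NF still holds.

3NF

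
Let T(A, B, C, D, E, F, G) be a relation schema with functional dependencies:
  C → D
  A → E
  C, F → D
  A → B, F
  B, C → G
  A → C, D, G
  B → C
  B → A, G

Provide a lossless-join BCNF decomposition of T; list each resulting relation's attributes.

{A, B, C, E, F, G}; {C, D}

Candidate keys of the original relation: {A}, {B}.
{A, B, C, D, E, F, G}: {C} determines {C, D} here but is not a superkey — split on C → D, giving {C, D} and {A, B, C, E, F, G}.
{C, D} has no BCNF violation.
{A, B, C, E, F, G} has no BCNF violation.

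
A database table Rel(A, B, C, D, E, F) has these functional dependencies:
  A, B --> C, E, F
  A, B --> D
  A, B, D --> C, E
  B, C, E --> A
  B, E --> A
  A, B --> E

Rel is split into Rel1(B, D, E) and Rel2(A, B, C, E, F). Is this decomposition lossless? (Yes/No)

Rel1 ∩ Rel2 = {B, E}; its closure under F is {A, B, C, D, E, F}.
This includes all of Rel1, so the common attributes are a superkey of Rel1 — the join is lossless.

Yes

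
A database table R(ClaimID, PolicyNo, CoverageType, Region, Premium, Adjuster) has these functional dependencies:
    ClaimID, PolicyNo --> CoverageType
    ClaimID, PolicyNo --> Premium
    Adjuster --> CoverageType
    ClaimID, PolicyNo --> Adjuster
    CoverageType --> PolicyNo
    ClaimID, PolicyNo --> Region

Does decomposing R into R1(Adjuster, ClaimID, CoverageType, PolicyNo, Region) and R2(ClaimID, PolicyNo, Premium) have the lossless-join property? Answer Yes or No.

R1 ∩ R2 = {ClaimID, PolicyNo}; its closure under F is {Adjuster, ClaimID, CoverageType, PolicyNo, Premium, Region}.
R1 is contained in that closure, so R1 ∩ R2 --> R1 holds and the join is lossless.

Yes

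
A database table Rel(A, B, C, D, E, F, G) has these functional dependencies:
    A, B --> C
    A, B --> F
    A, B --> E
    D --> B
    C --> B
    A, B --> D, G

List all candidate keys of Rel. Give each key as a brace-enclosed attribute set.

No FD produces {A}, so it must be in every candidate key.
{A, B} is a candidate key since {A, B}⁺ = {A, B, C, D, E, F, G} covers every attribute.
{A, C} is a candidate key since {A, C}⁺ = {A, B, C, D, E, F, G} covers every attribute.
{A, D} is a candidate key since {A, D}⁺ = {A, B, C, D, E, F, G} covers every attribute.
These are minimal and exhaustive — every other superkey contains one of them.

{A, B}, {A, C}, {A, D}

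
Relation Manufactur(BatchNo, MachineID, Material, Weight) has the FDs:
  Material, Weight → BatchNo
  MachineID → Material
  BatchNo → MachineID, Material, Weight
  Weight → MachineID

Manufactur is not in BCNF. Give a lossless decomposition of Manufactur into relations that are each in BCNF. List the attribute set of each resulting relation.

{BatchNo, MachineID, Weight}; {MachineID, Material}

Candidate keys of the original relation: {BatchNo}, {Weight}.
Within {BatchNo, MachineID, Material, Weight}: {MachineID}⁺ ∩ {BatchNo, MachineID, Material, Weight} = {MachineID, Material}, not the whole set, so MachineID → Material violates BCNF; decompose into {MachineID, Material} and {BatchNo, MachineID, Weight}.
{MachineID, Material} is in BCNF.
{BatchNo, MachineID, Weight} is in BCNF.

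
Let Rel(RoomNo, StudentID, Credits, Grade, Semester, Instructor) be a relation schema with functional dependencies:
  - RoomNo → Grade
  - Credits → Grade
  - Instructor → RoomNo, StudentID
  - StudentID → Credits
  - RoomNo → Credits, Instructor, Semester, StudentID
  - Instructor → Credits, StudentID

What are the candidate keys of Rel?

{Instructor}⁺ = {Credits, Grade, Instructor, RoomNo, Semester, StudentID}, which is every attribute, so {Instructor} is a candidate key.
{RoomNo}⁺ = {Credits, Grade, Instructor, RoomNo, Semester, StudentID}, which is every attribute, so {RoomNo} is a candidate key.
These are minimal and exhaustive — every other superkey contains one of them.

{Instructor}, {RoomNo}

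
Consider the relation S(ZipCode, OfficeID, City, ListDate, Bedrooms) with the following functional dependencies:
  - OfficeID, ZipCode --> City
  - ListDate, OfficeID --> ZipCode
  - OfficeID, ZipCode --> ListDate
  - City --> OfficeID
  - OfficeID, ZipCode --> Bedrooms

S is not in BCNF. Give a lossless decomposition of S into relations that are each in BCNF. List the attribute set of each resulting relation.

Candidate keys of the original relation: {City, ListDate}, {City, ZipCode}, {ListDate, OfficeID}, {OfficeID, ZipCode}.
{Bedrooms, City, ListDate, OfficeID, ZipCode}: {City} determines {City, OfficeID} here but is not a superkey — split on City --> OfficeID, giving {City, OfficeID} and {Bedrooms, City, ListDate, ZipCode}.
{City, OfficeID} is in BCNF.
{Bedrooms, City, ListDate, ZipCode} is in BCNF.

{Bedrooms, City, ListDate, ZipCode}; {City, OfficeID}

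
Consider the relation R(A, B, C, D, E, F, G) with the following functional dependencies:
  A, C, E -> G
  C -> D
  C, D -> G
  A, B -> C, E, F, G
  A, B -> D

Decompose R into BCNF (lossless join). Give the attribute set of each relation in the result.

{A, B, C, E, F}; {C, D, G}

Candidate key of the original relation: {A, B}.
In {A, B, C, D, E, F, G}, {A, C, E} is not a superkey ({A, C, E}⁺ restricted to this set is {A, C, D, E, G}), so split on A, C, E -> D, G into {A, C, D, E, G} and {A, B, C, E, F}.
In {A, C, D, E, G}, {C} is not a superkey ({C}⁺ restricted to this set is {C, D, G}), so split on C -> D, G into {C, D, G} and {A, C, E}.
{C, D, G}: every determinant is a superkey — BCNF.
{A, C, E}: every determinant is a superkey — BCNF.
{A, B, C, E, F}: every determinant is a superkey — BCNF.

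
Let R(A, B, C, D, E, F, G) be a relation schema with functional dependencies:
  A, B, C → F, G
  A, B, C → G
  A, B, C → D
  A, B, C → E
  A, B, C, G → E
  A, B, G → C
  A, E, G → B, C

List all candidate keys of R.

{A, B, C}, {A, B, G}, {A, E, G}

{A} never appears on the right of any FD, so every key must include it.
{A, B, C} is a candidate key since {A, B, C}⁺ = {A, B, C, D, E, F, G} covers every attribute.
{A, B, G} is a candidate key since {A, B, G}⁺ = {A, B, C, D, E, F, G} covers every attribute.
{A, E, G} is a candidate key since {A, E, G}⁺ = {A, B, C, D, E, F, G} covers every attribute.
Any other superkey properly contains one of these, so there are no further candidate keys.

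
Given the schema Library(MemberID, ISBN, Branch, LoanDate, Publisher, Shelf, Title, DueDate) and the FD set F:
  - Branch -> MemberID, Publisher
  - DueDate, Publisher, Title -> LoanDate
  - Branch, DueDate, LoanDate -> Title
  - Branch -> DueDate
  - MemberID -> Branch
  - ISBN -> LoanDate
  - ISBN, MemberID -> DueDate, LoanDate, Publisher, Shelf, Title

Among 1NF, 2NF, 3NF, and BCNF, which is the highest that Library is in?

1NF

Candidate keys: {Branch, ISBN}, {ISBN, MemberID}. Prime attributes: {Branch, ISBN, MemberID}.
Branch -> MemberID, Publisher: {Branch}⁺ = {Branch, DueDate, MemberID, Publisher}, which is not all of the attributes, so the left side is not a superkey — BCNF is violated.
Branch -> MemberID, Publisher has non-prime {Publisher} on the right and a non-superkey on the left, so 3NF fails.
{Branch} is a proper subset of the key {Branch, ISBN}, and {Branch}⁺ contains the non-prime attributes {DueDate, Publisher} — a partial dependency, so 2NF is violated.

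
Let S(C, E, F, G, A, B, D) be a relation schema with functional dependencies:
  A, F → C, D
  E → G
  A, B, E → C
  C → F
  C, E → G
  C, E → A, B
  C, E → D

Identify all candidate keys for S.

{E} never appears on the right of any FD, so every key must include it.
{C, E} is a candidate key since {C, E}⁺ = {A, B, C, D, E, F, G} covers every attribute.
{A, B, E} is a candidate key since {A, B, E}⁺ = {A, B, C, D, E, F, G} covers every attribute.
{A, E, F} is a candidate key since {A, E, F}⁺ = {A, B, C, D, E, F, G} covers every attribute.
These are minimal and exhaustive — every other superkey contains one of them.

{A, B, E}, {A, E, F}, {C, E}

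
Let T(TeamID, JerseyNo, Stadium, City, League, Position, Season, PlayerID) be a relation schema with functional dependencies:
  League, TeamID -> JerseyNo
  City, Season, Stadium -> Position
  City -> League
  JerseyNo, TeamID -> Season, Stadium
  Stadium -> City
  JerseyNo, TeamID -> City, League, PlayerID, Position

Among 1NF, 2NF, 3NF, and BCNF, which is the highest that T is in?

Candidate keys: {City, TeamID}, {JerseyNo, TeamID}, {League, TeamID}, {Stadium, TeamID}. Prime attributes: {City, JerseyNo, League, Stadium, TeamID}.
City, Season, Stadium -> Position: {City, Season, Stadium}⁺ = {City, League, Position, Season, Stadium}, which is not all of the attributes, so the left side is not a superkey — BCNF is violated.
City, Season, Stadium -> Position determines the non-prime attribute {Position} from a non-superkey — 3NF is violated.
No proper subset of a key has a non-prime attribute in its closure, so there is no partial dependency; 2NF holds.

2NF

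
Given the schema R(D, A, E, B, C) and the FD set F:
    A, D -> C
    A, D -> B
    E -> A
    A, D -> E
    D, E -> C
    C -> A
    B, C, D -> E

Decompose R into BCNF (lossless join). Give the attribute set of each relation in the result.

{A, E}; {B, C, D, E}

Candidate keys of the original relation: {A, D}, {C, D}, {D, E}.
Within {A, B, C, D, E}: {E}⁺ ∩ {A, B, C, D, E} = {A, E}, not the whole set, so E -> A violates BCNF; decompose into {A, E} and {B, C, D, E}.
{A, E}: every determinant is a superkey — BCNF.
{B, C, D, E}: every determinant is a superkey — BCNF.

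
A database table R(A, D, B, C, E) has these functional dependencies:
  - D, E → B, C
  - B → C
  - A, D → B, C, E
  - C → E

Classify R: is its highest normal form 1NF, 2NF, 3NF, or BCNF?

Candidate key: {A, D}. Prime attributes: {A, D}.
D, E → B, C: {D, E}⁺ = {B, C, D, E}, which is not all of the attributes, so the left side is not a superkey — BCNF is violated.
Because {B, C} are non-prime and the left side of D, E → B, C is not a superkey, the relation is not in 3NF.
No non-prime attribute depends on a proper subset of any candidate key, so 2NF holds.

2NF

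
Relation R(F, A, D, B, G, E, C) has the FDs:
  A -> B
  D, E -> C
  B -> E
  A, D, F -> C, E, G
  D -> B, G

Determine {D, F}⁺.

{B, C, D, E, F, G}

Start with {D, F}.
D -> B, G applies; add {B, G} → now {B, D, F, G}.
B -> E applies; add {E} → now {B, D, E, F, G}.
D, E -> C applies; add {C} → now {B, C, D, E, F, G}.
No further FD applies.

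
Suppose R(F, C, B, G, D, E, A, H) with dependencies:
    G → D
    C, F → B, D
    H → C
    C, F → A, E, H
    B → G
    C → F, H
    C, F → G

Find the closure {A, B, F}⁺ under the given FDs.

Start with {A, B, F}.
B → G applies; add {G} → now {A, B, F, G}.
G → D applies; add {D} → now {A, B, D, F, G}.
No further FD applies.

{A, B, D, F, G}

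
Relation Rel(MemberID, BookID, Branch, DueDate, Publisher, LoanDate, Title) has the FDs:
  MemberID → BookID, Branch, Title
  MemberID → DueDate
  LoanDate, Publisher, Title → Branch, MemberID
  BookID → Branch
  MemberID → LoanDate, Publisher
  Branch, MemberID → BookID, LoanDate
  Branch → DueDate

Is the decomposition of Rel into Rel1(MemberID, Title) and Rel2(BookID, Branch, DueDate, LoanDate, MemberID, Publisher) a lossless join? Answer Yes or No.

Rel1 ∩ Rel2 = {MemberID}; its closure under F is {BookID, Branch, DueDate, LoanDate, MemberID, Publisher, Title}.
This includes all of Rel1, so the common attributes are a superkey of Rel1 — the join is lossless.

Yes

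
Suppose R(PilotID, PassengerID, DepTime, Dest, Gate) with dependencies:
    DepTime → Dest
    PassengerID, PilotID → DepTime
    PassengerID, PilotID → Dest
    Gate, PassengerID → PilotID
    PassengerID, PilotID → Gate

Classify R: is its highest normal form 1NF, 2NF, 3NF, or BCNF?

Candidate keys: {Gate, PassengerID}, {PassengerID, PilotID}. Prime attributes: {Gate, PassengerID, PilotID}.
DepTime → Dest breaks BCNF: {DepTime}⁺ = {DepTime, Dest}, so {DepTime} is not a superkey.
DepTime → Dest has non-prime {Dest} on the right and a non-superkey on the left, so 3NF fails.
No non-prime attribute depends on a proper subset of any candidate key, so 2NF holds.

2NF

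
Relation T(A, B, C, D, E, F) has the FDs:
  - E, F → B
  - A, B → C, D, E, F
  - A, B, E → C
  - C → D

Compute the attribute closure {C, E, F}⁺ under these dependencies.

{B, C, D, E, F}

Start with {C, E, F}.
E, F → B applies; add {B} → now {B, C, E, F}.
C → D applies; add {D} → now {B, C, D, E, F}.
No further FD applies.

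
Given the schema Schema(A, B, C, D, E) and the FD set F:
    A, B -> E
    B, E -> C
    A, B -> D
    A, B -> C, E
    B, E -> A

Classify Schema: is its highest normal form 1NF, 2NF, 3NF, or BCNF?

Candidate keys: {A, B}, {B, E}. Prime attributes: {A, B, E}.
Each dependency's left side is a superkey — BCNF holds.

BCNF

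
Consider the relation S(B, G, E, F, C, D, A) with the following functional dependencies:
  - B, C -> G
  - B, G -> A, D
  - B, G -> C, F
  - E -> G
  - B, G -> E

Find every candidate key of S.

{B} never appears on the right of any FD, so every key must include it.
{B, C} is a candidate key since {B, C}⁺ = {A, B, C, D, E, F, G} covers every attribute.
{B, E} is a candidate key since {B, E}⁺ = {A, B, C, D, E, F, G} covers every attribute.
{B, G} is a candidate key since {B, G}⁺ = {A, B, C, D, E, F, G} covers every attribute.
No proper subset of any of these is a key, and no other minimal superkey exists.

{B, C}, {B, E}, {B, G}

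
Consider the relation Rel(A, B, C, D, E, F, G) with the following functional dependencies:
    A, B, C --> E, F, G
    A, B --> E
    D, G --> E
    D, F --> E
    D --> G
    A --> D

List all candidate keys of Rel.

{A, B, C}

Attributes never on any right-hand side: {A, B, C} — every candidate key must contain all of them.
{A, B, C} is a candidate key since {A, B, C}⁺ = {A, B, C, D, E, F, G} covers every attribute.
No smaller or unrelated set reaches every attribute, so there are no other keys.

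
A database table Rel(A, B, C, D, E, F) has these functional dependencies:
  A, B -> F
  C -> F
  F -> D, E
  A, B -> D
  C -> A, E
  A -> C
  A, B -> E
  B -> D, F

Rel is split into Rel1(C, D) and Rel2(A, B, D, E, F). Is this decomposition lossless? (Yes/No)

No

The shared attributes are {D} and {D}⁺ = {D}.
Rel1 ⊄ {D} and Rel2 ⊄ {D}, so the split is lossy.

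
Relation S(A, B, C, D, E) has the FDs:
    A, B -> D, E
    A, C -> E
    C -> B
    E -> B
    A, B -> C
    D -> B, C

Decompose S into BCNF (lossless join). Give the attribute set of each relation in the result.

{A, D, E}; {B, C}; {C, D}

Candidate keys of the original relation: {A, B}, {A, C}, {A, D}, {A, E}.
Within {A, B, C, D, E}: {C}⁺ ∩ {A, B, C, D, E} = {B, C}, not the whole set, so C -> B violates BCNF; decompose into {B, C} and {A, C, D, E}.
{B, C} has no BCNF violation.
Within {A, C, D, E}: {D}⁺ ∩ {A, C, D, E} = {C, D}, not the whole set, so D -> C violates BCNF; decompose into {C, D} and {A, D, E}.
{C, D} has no BCNF violation.
{A, D, E} has no BCNF violation.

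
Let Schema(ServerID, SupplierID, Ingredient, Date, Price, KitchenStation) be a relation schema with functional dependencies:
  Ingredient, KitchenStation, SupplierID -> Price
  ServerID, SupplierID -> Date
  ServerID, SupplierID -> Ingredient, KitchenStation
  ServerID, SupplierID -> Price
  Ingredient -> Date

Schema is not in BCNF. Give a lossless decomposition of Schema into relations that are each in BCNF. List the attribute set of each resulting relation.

Candidate key of the original relation: {ServerID, SupplierID}.
Within {Date, Ingredient, KitchenStation, Price, ServerID, SupplierID}: {Ingredient, KitchenStation, SupplierID}⁺ ∩ {Date, Ingredient, KitchenStation, Price, ServerID, SupplierID} = {Date, Ingredient, KitchenStation, Price, SupplierID}, not the whole set, so Ingredient, KitchenStation, SupplierID -> Date, Price violates BCNF; decompose into {Date, Ingredient, KitchenStation, Price, SupplierID} and {Ingredient, KitchenStation, ServerID, SupplierID}.
Within {Date, Ingredient, KitchenStation, Price, SupplierID}: {Ingredient}⁺ ∩ {Date, Ingredient, KitchenStation, Price, SupplierID} = {Date, Ingredient}, not the whole set, so Ingredient -> Date violates BCNF; decompose into {Date, Ingredient} and {Ingredient, KitchenStation, Price, SupplierID}.
{Date, Ingredient}: every determinant is a superkey — BCNF.
{Ingredient, KitchenStation, Price, SupplierID}: every determinant is a superkey — BCNF.
{Ingredient, KitchenStation, ServerID, SupplierID}: every determinant is a superkey — BCNF.

{Date, Ingredient}; {Ingredient, KitchenStation, Price, SupplierID}; {Ingredient, KitchenStation, ServerID, SupplierID}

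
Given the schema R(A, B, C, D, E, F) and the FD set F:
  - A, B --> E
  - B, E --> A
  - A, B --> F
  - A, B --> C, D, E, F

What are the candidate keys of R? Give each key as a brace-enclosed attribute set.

{A, B}, {B, E}

{B} never appears on the right of any FD, so every key must include it.
{A, B}⁺ = {A, B, C, D, E, F} — all of the relation — so {A, B} is a candidate key.
{B, E}⁺ = {A, B, C, D, E, F} — all of the relation — so {B, E} is a candidate key.
Any other superkey properly contains one of these, so there are no further candidate keys.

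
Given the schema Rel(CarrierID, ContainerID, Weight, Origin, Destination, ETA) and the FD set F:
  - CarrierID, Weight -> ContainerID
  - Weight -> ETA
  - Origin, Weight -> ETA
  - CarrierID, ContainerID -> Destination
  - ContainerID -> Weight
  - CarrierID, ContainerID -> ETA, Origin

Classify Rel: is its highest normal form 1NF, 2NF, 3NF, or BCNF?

Candidate keys: {CarrierID, ContainerID}, {CarrierID, Weight}. Prime attributes: {CarrierID, ContainerID, Weight}.
For Weight -> ETA we have {Weight}⁺ = {ETA, Weight}; {Weight} is not a superkey, so BCNF fails.
Weight -> ETA has non-prime {ETA} on the right and a non-superkey on the left, so 3NF fails.
The proper key subset {ContainerID} of {CarrierID, ContainerID} determines non-prime {ETA}, so the relation is not even in 2NF.

1NF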